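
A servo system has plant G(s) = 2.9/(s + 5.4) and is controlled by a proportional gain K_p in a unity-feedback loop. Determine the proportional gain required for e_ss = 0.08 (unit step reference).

K_p = 21.4

Steady-state error for a unit step on this type-0 loop is 1/(1 + K_p·G(0)).
G(0) = 0.537. Require 1/(1 + K_p·0.537) = 0.08, so 1 + 0.537·K_p = 12.5.
K_p = (12.5 − 1)/0.537 = 21.4.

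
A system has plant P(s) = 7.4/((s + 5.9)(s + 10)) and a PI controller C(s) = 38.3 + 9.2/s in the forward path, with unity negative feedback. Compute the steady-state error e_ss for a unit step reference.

The open loop C(s)P(s) has a pole at the origin (type 1), so the static position error constant is infinite and e_ss = 1/(1+∞) = 0.

0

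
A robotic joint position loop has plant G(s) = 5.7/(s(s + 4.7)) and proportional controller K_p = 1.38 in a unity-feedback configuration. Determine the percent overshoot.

Closed-loop characteristic equation: s² + 4.7s + 7.866 = 0, so ω_n = 2.805 rad/s and ζ = 4.7/(2·2.805) = 0.8379.
%OS = 100·exp(−πζ/√(1−ζ²)) = 100·exp(−π·0.8379/√0.2979) = 0.805%.

0.805%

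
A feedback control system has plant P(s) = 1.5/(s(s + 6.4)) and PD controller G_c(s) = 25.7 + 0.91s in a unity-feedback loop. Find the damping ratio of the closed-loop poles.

ζ = 0.625

Forward path: (25.7 + 0.91s)·1.5/(s(s+6.4)). The closed-loop characteristic equation is s² + (6.4 + 1.5·0.91)s + 1.5·25.7 = 0.
That is s² + 7.765s + 38.55 = 0, so ω_n = 6.209 rad/s and ζ = 7.765/(2·6.209) = 0.6253.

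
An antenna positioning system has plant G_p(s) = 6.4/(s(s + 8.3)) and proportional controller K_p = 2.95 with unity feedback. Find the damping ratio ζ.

The closed-loop denominator is s(s+8.3) + 2.95·6.4 = s² + 8.3s + 18.88.
So ω_n² = 18.88 ⇒ ω_n = 4.345 rad/s, and ζ = 8.3/(2ω_n) = 0.955.

ζ = 0.955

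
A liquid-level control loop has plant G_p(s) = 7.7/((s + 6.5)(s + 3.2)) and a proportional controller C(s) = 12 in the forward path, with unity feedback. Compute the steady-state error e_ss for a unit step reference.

0.184

The loop is type 0. Static position error constant K_pos = C(0)·G_p(0) = 12·0.3702 = 4.442.
Steady-state error to a unit step: e_ss = 1/(1+K_pos) = 1/5.442 = 0.184.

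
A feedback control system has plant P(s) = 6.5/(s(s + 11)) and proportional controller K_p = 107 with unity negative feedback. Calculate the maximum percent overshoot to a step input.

51.2%

From 1 + K_pP(s) = 0: s² + 11s + 695.5 = 0 ⇒ ω_n = 26.37, ζ = 0.2086.
%OS = 100·exp(−πζ/√(1−ζ²)) = 100·exp(−π·0.2086/√0.9565) = 51.2%.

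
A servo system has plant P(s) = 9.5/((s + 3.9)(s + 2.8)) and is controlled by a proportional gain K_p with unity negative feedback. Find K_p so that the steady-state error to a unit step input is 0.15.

K_p = 6.51

The loop is type 0, so e_ss(step) = 1/(1 + K_pos) with K_pos = K_p·P(0).
P(0) = 0.87. Require 1/(1 + K_p·0.87) = 0.15, so 1 + 0.87·K_p = 6.667.
K_p = (6.667 − 1)/0.87 = 6.51.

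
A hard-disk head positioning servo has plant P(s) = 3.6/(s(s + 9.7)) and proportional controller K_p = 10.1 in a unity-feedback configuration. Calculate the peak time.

T_p = 0.877 s

From 1 + K_pP(s) = 0: s² + 9.7s + 36.36 = 0 ⇒ ω_n = 6.03, ζ = 0.8043.
Damped frequency ω_d = ω_n√(1−ζ²) = 3.583 rad/s, so peak time T_p = π/ω_d = 0.877 s.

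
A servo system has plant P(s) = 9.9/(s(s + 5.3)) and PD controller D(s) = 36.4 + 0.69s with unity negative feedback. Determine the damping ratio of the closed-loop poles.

ζ = 0.32

Forward path: (36.4 + 0.69s)·9.9/(s(s+5.3)). The closed-loop characteristic equation is s² + (5.3 + 9.9·0.69)s + 9.9·36.4 = 0.
That is s² + 12.13s + 360.4 = 0, so ω_n = 18.98 rad/s and ζ = 12.13/(2·18.98) = 0.3195.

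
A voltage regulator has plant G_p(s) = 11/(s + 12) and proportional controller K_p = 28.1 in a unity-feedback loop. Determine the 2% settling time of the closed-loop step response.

Closed-loop transfer function: T(s) = K_p·G_p(s)/(1 + K_p·G_p(s)) = 309.1/(s + 12 + 309.1) = 309.1/(s + 321.1).
Time constant τ = 1/321.1 = 0.003114 s, so the 2% settling time is about 4τ = 0.0125 s.

T_s ≈ 0.0125 s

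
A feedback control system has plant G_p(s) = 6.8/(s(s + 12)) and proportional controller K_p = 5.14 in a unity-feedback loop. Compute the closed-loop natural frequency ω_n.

1 + K_p·G_p(s) = 0 gives s² + 12s + 34.95 = 0.
Matching s² + 2ζω_n s + ω_n²: ω_n = √34.95 = 5.912 rad/s and 2ζω_n = 12, so ζ = 12/(2·5.912) = 1.01.

ω_n = 5.91 rad/s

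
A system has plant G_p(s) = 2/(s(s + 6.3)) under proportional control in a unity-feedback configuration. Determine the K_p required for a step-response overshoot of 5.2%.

From %OS = 100·exp(−πζ/√(1−ζ²)) = 5.2%, ζ = −ln(0.052)/√(π²+ln²(0.052)) = 0.6853.
Characteristic equation s² + 6.3s + 2K_p = 0 gives ζ = 6.3/(2√(2K_p)).
Setting ζ = 0.6853: √(2K_p) = 6.3/(2·0.6853) = 4.596, so K_p = 21.13/2 = 10.6.

K_p = 10.6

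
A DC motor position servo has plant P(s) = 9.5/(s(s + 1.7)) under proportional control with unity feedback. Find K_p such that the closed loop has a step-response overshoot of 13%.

K_p = 0.256

From %OS = 100·exp(−πζ/√(1−ζ²)) = 13%, ζ = −ln(0.13)/√(π²+ln²(0.13)) = 0.5446.
Characteristic equation s² + 1.7s + 9.5K_p = 0 gives ζ = 1.7/(2√(9.5K_p)).
Setting ζ = 0.5446: √(9.5K_p) = 1.7/(2·0.5446) = 1.561, so K_p = 2.436/9.5 = 0.256.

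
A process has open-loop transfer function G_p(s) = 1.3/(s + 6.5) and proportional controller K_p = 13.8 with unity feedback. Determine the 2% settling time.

Closed-loop transfer function: T(s) = K_p·G_p(s)/(1 + K_p·G_p(s)) = 17.94/(s + 6.5 + 17.94) = 17.94/(s + 24.44).
Time constant τ = 1/24.44 = 0.04092 s, so the 2% settling time is about 4τ = 0.164 s.

T_s ≈ 0.164 s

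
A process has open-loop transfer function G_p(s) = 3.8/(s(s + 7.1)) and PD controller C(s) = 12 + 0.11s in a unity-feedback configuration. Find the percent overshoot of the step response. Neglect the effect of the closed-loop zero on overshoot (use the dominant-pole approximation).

Forward path: (12 + 0.11s)·3.8/(s(s+7.1)). The closed-loop characteristic equation is s² + (7.1 + 3.8·0.11)s + 3.8·12 = 0.
That is s² + 7.518s + 45.6 = 0, so ω_n = 6.753 rad/s and ζ = 7.518/(2·6.753) = 0.5567.
%OS = 100·exp(−πζ/√(1−ζ²)) = 12.2%.

12.2%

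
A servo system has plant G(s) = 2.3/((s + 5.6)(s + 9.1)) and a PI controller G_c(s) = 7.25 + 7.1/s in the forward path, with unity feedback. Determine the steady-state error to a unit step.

0

The open loop G_c(s)G(s) has a pole at the origin (type 1), so the static position error constant is infinite and e_ss = 1/(1+∞) = 0.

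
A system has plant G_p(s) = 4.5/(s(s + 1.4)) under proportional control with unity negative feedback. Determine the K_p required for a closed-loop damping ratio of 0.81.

Closed-loop characteristic equation: s² + 1.4s + K_p·4.5 = 0.
So ω_n = √(4.5K_p) and 2ζω_n = 1.4, giving ζ = 1.4/(2√(4.5K_p)).
Setting ζ = 0.81: √(4.5K_p) = 1.4/(2·0.81) = 0.8642, so K_p = 0.7468/4.5 = 0.166.

K_p = 0.166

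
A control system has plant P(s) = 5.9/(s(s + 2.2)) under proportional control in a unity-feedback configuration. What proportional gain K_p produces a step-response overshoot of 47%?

K_p = 3.76

From %OS = 100·exp(−πζ/√(1−ζ²)) = 47%, ζ = −ln(0.47)/√(π²+ln²(0.47)) = 0.2337.
Characteristic equation s² + 2.2s + 5.9K_p = 0 gives ζ = 2.2/(2√(5.9K_p)).
Setting ζ = 0.2337: √(5.9K_p) = 2.2/(2·0.2337) = 4.707, so K_p = 22.16/5.9 = 3.76.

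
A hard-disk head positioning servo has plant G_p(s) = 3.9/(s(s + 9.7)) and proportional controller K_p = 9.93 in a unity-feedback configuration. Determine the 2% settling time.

T_s ≈ 0.825 s

Closed-loop characteristic equation: s² + 9.7s + 38.73 = 0, so ω_n = 6.223 rad/s and ζ = 9.7/(2·6.223) = 0.7794.
2% settling time T_s ≈ 4/(ζω_n) = 4/4.85 = 0.825 s.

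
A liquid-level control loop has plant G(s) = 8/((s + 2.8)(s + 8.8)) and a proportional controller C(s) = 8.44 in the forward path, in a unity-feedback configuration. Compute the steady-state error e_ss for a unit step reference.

0.267

The loop is type 0. Static position error constant K_pos = C(0)·G(0) = 8.44·0.3247 = 2.74.
Steady-state error to a unit step: e_ss = 1/(1+K_pos) = 1/3.74 = 0.267.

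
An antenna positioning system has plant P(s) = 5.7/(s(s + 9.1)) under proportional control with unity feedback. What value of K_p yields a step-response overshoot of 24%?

From %OS = 100·exp(−πζ/√(1−ζ²)) = 24%, ζ = −ln(0.24)/√(π²+ln²(0.24)) = 0.4136.
Characteristic equation s² + 9.1s + 5.7K_p = 0 gives ζ = 9.1/(2√(5.7K_p)).
Setting ζ = 0.4136: √(5.7K_p) = 9.1/(2·0.4136) = 11, so K_p = 121/5.7 = 21.2.

K_p = 21.2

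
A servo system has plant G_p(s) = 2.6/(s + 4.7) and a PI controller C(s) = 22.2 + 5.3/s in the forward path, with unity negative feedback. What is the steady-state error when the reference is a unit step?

The open loop C(s)G_p(s) has a pole at the origin (type 1), so the static position error constant is infinite and e_ss = 1/(1+∞) = 0.

0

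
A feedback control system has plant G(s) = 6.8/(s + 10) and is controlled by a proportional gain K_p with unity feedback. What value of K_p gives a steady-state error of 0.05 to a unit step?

K_p = 27.9

For a type-0 loop with proportional control, e_ss = 1/(1 + K_p·G(0)).
G(0) = 0.68. Require 1/(1 + K_p·0.68) = 0.05, so 1 + 0.68·K_p = 20.
K_p = (20 − 1)/0.68 = 27.9.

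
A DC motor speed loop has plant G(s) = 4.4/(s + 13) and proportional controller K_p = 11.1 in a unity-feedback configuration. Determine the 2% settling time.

Closed-loop transfer function: T(s) = K_p·G(s)/(1 + K_p·G(s)) = 48.84/(s + 13 + 48.84) = 48.84/(s + 61.84).
Time constant τ = 1/61.84 = 0.01617 s, so the 2% settling time is about 4τ = 0.0647 s.

T_s ≈ 0.0647 s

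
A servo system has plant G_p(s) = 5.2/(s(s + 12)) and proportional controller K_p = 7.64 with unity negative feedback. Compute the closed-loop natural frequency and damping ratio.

ω_n = 6.3 rad/s, ζ = 0.952

With unity feedback the closed-loop characteristic equation is s² + 12s + 7.64·5.2 = s² + 12s + 39.73 = 0.
So ω_n² = 39.73 ⇒ ω_n = 6.303 rad/s, and ζ = 12/(2ω_n) = 0.952.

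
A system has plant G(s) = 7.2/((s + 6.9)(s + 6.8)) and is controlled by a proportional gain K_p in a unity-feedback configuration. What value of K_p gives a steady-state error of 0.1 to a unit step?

K_p = 58.6

Steady-state error for a unit step on this type-0 loop is 1/(1 + K_p·G(0)).
G(0) = 0.1535. Require 1/(1 + K_p·0.1535) = 0.1, so 1 + 0.1535·K_p = 10.
K_p = (10 − 1)/0.1535 = 58.6.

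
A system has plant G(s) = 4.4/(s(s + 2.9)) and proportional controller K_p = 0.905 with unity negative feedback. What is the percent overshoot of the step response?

3.61%

From 1 + K_pG(s) = 0: s² + 2.9s + 3.982 = 0 ⇒ ω_n = 1.995, ζ = 0.7266.
%OS = 100·exp(−πζ/√(1−ζ²)) = 100·exp(−π·0.7266/√0.472) = 3.61%.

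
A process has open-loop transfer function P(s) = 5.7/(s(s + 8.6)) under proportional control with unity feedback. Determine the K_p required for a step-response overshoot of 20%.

K_p = 15.6

From %OS = 100·exp(−πζ/√(1−ζ²)) = 20%, ζ = −ln(0.2)/√(π²+ln²(0.2)) = 0.4559.
Characteristic equation s² + 8.6s + 5.7K_p = 0 gives ζ = 8.6/(2√(5.7K_p)).
Setting ζ = 0.4559: √(5.7K_p) = 8.6/(2·0.4559) = 9.431, so K_p = 88.94/5.7 = 15.6.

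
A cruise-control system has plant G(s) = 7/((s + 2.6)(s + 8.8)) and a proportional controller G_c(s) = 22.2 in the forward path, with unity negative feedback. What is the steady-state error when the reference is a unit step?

0.128

The loop is type 0. Static position error constant K_pos = G_c(0)·G(0) = 22.2·0.3059 = 6.792.
Steady-state error to a unit step: e_ss = 1/(1+K_pos) = 1/7.792 = 0.128.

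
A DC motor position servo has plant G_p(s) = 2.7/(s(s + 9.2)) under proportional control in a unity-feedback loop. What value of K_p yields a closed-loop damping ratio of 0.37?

K_p = 57.2

Closed-loop characteristic equation: s² + 9.2s + K_p·2.7 = 0.
So ω_n = √(2.7K_p) and 2ζω_n = 9.2, giving ζ = 9.2/(2√(2.7K_p)).
Setting ζ = 0.37: √(2.7K_p) = 9.2/(2·0.37) = 12.43, so K_p = 154.6/2.7 = 57.2.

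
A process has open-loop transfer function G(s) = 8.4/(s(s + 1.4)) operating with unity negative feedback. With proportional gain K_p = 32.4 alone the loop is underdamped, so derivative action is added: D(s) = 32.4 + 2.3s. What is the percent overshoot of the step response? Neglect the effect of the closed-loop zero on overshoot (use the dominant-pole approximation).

7.93%

Forward path: (32.4 + 2.3s)·8.4/(s(s+1.4)). The closed-loop characteristic equation is s² + (1.4 + 8.4·2.3)s + 8.4·32.4 = 0.
That is s² + 20.72s + 272.2 = 0, so ω_n = 16.5 rad/s and ζ = 20.72/(2·16.5) = 0.628.
%OS = 100·exp(−πζ/√(1−ζ²)) = 7.93%.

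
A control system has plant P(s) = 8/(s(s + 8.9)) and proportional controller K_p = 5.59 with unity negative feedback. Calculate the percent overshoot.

6.08%

Closed-loop characteristic equation: s² + 8.9s + 44.72 = 0, so ω_n = 6.687 rad/s and ζ = 8.9/(2·6.687) = 0.6654.
%OS = 100·exp(−πζ/√(1−ζ²)) = 100·exp(−π·0.6654/√0.5572) = 6.08%.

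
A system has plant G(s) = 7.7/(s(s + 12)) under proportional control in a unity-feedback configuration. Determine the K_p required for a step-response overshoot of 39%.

From %OS = 100·exp(−πζ/√(1−ζ²)) = 39%, ζ = −ln(0.39)/√(π²+ln²(0.39)) = 0.2871.
Characteristic equation s² + 12s + 7.7K_p = 0 gives ζ = 12/(2√(7.7K_p)).
Setting ζ = 0.2871: √(7.7K_p) = 12/(2·0.2871) = 20.9, so K_p = 436.7/7.7 = 56.7.

K_p = 56.7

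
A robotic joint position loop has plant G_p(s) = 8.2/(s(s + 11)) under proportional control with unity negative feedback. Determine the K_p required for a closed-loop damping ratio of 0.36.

K_p = 28.5

Closed-loop characteristic equation: s² + 11s + K_p·8.2 = 0.
So ω_n = √(8.2K_p) and 2ζω_n = 11, giving ζ = 11/(2√(8.2K_p)).
Setting ζ = 0.36: √(8.2K_p) = 11/(2·0.36) = 15.28, so K_p = 233.4/8.2 = 28.5.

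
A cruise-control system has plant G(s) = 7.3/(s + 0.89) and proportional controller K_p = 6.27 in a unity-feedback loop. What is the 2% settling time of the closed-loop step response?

T_s ≈ 0.0857 s

Closed-loop transfer function: T(s) = K_p·G(s)/(1 + K_p·G(s)) = 45.77/(s + 0.89 + 45.77) = 45.77/(s + 46.66).
Time constant τ = 1/46.66 = 0.02143 s, so the 2% settling time is about 4τ = 0.0857 s.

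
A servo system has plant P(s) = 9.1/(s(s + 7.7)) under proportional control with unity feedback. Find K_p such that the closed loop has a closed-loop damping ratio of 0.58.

K_p = 4.84

Closed-loop characteristic equation: s² + 7.7s + K_p·9.1 = 0.
So ω_n = √(9.1K_p) and 2ζω_n = 7.7, giving ζ = 7.7/(2√(9.1K_p)).
Setting ζ = 0.58: √(9.1K_p) = 7.7/(2·0.58) = 6.638, so K_p = 44.06/9.1 = 4.84.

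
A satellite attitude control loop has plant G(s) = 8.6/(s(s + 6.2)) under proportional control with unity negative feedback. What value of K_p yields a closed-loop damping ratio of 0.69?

K_p = 2.35

Closed-loop characteristic equation: s² + 6.2s + K_p·8.6 = 0.
So ω_n = √(8.6K_p) and 2ζω_n = 6.2, giving ζ = 6.2/(2√(8.6K_p)).
Setting ζ = 0.69: √(8.6K_p) = 6.2/(2·0.69) = 4.493, so K_p = 20.18/8.6 = 2.35.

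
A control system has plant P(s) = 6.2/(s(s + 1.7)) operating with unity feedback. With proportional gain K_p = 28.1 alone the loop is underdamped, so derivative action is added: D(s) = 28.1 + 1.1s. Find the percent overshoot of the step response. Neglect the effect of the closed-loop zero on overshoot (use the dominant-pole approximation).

34.3%

Forward path: (28.1 + 1.1s)·6.2/(s(s+1.7)). The closed-loop characteristic equation is s² + (1.7 + 6.2·1.1)s + 6.2·28.1 = 0.
That is s² + 8.52s + 174.2 = 0, so ω_n = 13.2 rad/s and ζ = 8.52/(2·13.2) = 0.3227.
%OS = 100·exp(−πζ/√(1−ζ²)) = 34.3%.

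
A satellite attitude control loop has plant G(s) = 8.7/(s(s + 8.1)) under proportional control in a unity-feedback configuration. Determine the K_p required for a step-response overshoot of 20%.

From %OS = 100·exp(−πζ/√(1−ζ²)) = 20%, ζ = −ln(0.2)/√(π²+ln²(0.2)) = 0.4559.
Characteristic equation s² + 8.1s + 8.7K_p = 0 gives ζ = 8.1/(2√(8.7K_p)).
Setting ζ = 0.4559: √(8.7K_p) = 8.1/(2·0.4559) = 8.883, so K_p = 78.9/8.7 = 9.07.

K_p = 9.07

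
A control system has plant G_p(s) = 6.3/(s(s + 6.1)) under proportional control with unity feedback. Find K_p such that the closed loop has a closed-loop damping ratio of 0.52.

Closed-loop characteristic equation: s² + 6.1s + K_p·6.3 = 0.
So ω_n = √(6.3K_p) and 2ζω_n = 6.1, giving ζ = 6.1/(2√(6.3K_p)).
Setting ζ = 0.52: √(6.3K_p) = 6.1/(2·0.52) = 5.865, so K_p = 34.4/6.3 = 5.46.

K_p = 5.46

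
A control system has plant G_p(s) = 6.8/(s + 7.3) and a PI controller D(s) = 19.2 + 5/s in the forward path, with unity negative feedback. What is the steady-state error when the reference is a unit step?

0

The open loop D(s)G_p(s) has a pole at the origin (type 1), so the static position error constant is infinite and e_ss = 1/(1+∞) = 0.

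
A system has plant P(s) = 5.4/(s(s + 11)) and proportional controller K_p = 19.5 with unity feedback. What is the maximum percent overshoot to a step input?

13.6%

From 1 + K_pP(s) = 0: s² + 11s + 105.3 = 0 ⇒ ω_n = 10.26, ζ = 0.536.
%OS = 100·exp(−πζ/√(1−ζ²)) = 100·exp(−π·0.536/√0.7127) = 13.6%.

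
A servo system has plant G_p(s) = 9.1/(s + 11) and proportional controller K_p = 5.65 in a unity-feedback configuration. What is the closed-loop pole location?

s = -62.41

Closed-loop transfer function: T(s) = K_p·G_p(s)/(1 + K_p·G_p(s)) = 51.41/(s + 11 + 51.41) = 51.41/(s + 62.41).
The closed-loop pole is at s = −62.41.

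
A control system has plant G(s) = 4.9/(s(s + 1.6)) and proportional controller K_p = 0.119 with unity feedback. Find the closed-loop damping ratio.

The closed-loop denominator is s(s+1.6) + 0.119·4.9 = s² + 1.6s + 0.5831.
So ω_n² = 0.5831 ⇒ ω_n = 0.7636 rad/s, and ζ = 1.6/(2ω_n) = 1.05.

ζ = 1.05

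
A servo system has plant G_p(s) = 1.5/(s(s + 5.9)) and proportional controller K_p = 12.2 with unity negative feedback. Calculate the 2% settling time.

The closed-loop denominator s² + 5.9s + 18.3 gives ω_n = √18.3 = 4.278 and ζ = 5.9/(2ω_n) = 0.6896.
2% settling time T_s ≈ 4/(ζω_n) = 4/2.95 = 1.36 s.

T_s ≈ 1.36 s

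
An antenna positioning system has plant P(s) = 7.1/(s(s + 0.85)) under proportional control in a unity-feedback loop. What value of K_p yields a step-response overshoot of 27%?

K_p = 0.172

From %OS = 100·exp(−πζ/√(1−ζ²)) = 27%, ζ = −ln(0.27)/√(π²+ln²(0.27)) = 0.3847.
Characteristic equation s² + 0.85s + 7.1K_p = 0 gives ζ = 0.85/(2√(7.1K_p)).
Setting ζ = 0.3847: √(7.1K_p) = 0.85/(2·0.3847) = 1.105, so K_p = 1.22/7.1 = 0.172.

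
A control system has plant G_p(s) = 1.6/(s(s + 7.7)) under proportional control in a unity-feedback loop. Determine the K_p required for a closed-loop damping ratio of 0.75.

K_p = 16.5

Closed-loop characteristic equation: s² + 7.7s + K_p·1.6 = 0.
So ω_n = √(1.6K_p) and 2ζω_n = 7.7, giving ζ = 7.7/(2√(1.6K_p)).
Setting ζ = 0.75: √(1.6K_p) = 7.7/(2·0.75) = 5.133, so K_p = 26.35/1.6 = 16.5.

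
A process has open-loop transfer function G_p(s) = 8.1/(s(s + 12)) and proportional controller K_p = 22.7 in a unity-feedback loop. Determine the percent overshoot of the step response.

21.2%

Closed-loop characteristic equation: s² + 12s + 183.9 = 0, so ω_n = 13.56 rad/s and ζ = 12/(2·13.56) = 0.4425.
%OS = 100·exp(−πζ/√(1−ζ²)) = 100·exp(−π·0.4425/√0.8042) = 21.2%.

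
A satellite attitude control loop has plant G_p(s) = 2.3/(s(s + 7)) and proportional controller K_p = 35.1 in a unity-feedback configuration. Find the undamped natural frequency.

The closed-loop denominator is s(s+7) + 35.1·2.3 = s² + 7s + 80.73.
So ω_n² = 80.73 ⇒ ω_n = 8.985 rad/s, and ζ = 7/(2ω_n) = 0.39.

ω_n = 8.98 rad/s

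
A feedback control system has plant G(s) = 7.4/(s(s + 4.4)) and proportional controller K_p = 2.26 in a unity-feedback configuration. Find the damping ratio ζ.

1 + K_p·G(s) = 0 gives s² + 4.4s + 16.72 = 0.
So ω_n² = 16.72 ⇒ ω_n = 4.089 rad/s, and ζ = 4.4/(2ω_n) = 0.538.

ζ = 0.538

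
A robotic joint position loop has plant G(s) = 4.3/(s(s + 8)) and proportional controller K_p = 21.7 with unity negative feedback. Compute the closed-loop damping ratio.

1 + K_p·G(s) = 0 gives s² + 8s + 93.31 = 0.
So ω_n² = 93.31 ⇒ ω_n = 9.66 rad/s, and ζ = 8/(2ω_n) = 0.414.

ζ = 0.414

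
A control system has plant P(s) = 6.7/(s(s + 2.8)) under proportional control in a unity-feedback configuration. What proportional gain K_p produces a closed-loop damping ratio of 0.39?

Closed-loop characteristic equation: s² + 2.8s + K_p·6.7 = 0.
So ω_n = √(6.7K_p) and 2ζω_n = 2.8, giving ζ = 2.8/(2√(6.7K_p)).
Setting ζ = 0.39: √(6.7K_p) = 2.8/(2·0.39) = 3.59, so K_p = 12.89/6.7 = 1.92.

K_p = 1.92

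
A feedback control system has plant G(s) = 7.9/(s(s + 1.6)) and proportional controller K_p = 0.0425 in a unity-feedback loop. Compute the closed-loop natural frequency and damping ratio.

The closed-loop denominator is s(s+1.6) + 0.0425·7.9 = s² + 1.6s + 0.3358.
So ω_n² = 0.3358 ⇒ ω_n = 0.5794 rad/s, and ζ = 1.6/(2ω_n) = 1.38.

ω_n = 0.579 rad/s, ζ = 1.38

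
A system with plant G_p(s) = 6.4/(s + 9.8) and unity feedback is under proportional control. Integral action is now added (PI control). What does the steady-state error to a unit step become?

Adding integral action puts a pole at s = 0 in the forward path, raising the system type to 1; a type-1 loop has zero steady-state error to a step.

0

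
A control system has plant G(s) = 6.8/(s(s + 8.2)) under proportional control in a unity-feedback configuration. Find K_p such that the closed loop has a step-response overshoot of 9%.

From %OS = 100·exp(−πζ/√(1−ζ²)) = 9%, ζ = −ln(0.09)/√(π²+ln²(0.09)) = 0.6083.
Characteristic equation s² + 8.2s + 6.8K_p = 0 gives ζ = 8.2/(2√(6.8K_p)).
Setting ζ = 0.6083: √(6.8K_p) = 8.2/(2·0.6083) = 6.74, so K_p = 45.42/6.8 = 6.68.

K_p = 6.68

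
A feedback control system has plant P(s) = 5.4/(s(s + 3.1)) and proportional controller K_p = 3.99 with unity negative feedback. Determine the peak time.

T_p = 0.718 s

Closed-loop characteristic equation: s² + 3.1s + 21.55 = 0, so ω_n = 4.642 rad/s and ζ = 3.1/(2·4.642) = 0.3339.
Damped frequency ω_d = ω_n√(1−ζ²) = 4.375 rad/s, so peak time T_p = π/ω_d = 0.718 s.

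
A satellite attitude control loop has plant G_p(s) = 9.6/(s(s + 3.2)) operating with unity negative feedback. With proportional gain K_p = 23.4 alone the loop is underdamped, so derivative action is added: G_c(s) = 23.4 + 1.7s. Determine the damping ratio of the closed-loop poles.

Forward path: (23.4 + 1.7s)·9.6/(s(s+3.2)). The closed-loop characteristic equation is s² + (3.2 + 9.6·1.7)s + 9.6·23.4 = 0.
That is s² + 19.52s + 224.6 = 0, so ω_n = 14.99 rad/s and ζ = 19.52/(2·14.99) = 0.6512.

ζ = 0.651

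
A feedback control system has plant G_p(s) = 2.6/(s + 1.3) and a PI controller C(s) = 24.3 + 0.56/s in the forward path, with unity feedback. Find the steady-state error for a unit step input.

The open loop C(s)G_p(s) has a pole at the origin (type 1), so the static position error constant is infinite and e_ss = 1/(1+∞) = 0.

0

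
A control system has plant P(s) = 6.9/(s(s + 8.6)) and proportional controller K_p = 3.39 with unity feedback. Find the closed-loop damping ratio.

ζ = 0.889

With unity feedback the closed-loop characteristic equation is s² + 8.6s + 3.39·6.9 = s² + 8.6s + 23.39 = 0.
Matching s² + 2ζω_n s + ω_n²: ω_n = √23.39 = 4.836 rad/s and 2ζω_n = 8.6, so ζ = 8.6/(2·4.836) = 0.889.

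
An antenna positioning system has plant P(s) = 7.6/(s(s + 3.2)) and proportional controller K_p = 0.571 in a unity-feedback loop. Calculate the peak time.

From 1 + K_pP(s) = 0: s² + 3.2s + 4.34 = 0 ⇒ ω_n = 2.083, ζ = 0.7681.
Damped frequency ω_d = ω_n√(1−ζ²) = 1.334 rad/s, so peak time T_p = π/ω_d = 2.35 s.

T_p = 2.35 s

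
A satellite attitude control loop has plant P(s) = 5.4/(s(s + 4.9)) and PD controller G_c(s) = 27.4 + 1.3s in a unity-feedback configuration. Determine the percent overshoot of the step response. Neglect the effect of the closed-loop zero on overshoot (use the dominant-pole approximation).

Forward path: (27.4 + 1.3s)·5.4/(s(s+4.9)). The closed-loop characteristic equation is s² + (4.9 + 5.4·1.3)s + 5.4·27.4 = 0.
That is s² + 11.92s + 148 = 0, so ω_n = 12.16 rad/s and ζ = 11.92/(2·12.16) = 0.49.
%OS = 100·exp(−πζ/√(1−ζ²)) = 17.1%.

17.1%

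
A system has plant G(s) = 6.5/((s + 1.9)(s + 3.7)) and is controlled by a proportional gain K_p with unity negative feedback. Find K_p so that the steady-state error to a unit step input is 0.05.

K_p = 20.5

Steady-state error for a unit step on this type-0 loop is 1/(1 + K_p·G(0)).
G(0) = 0.9246. Require 1/(1 + K_p·0.9246) = 0.05, so 1 + 0.9246·K_p = 20.
K_p = (20 − 1)/0.9246 = 20.5.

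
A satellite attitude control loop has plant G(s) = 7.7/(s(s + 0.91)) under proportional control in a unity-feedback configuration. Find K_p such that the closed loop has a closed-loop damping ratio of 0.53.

Closed-loop characteristic equation: s² + 0.91s + K_p·7.7 = 0.
So ω_n = √(7.7K_p) and 2ζω_n = 0.91, giving ζ = 0.91/(2√(7.7K_p)).
Setting ζ = 0.53: √(7.7K_p) = 0.91/(2·0.53) = 0.8585, so K_p = 0.737/7.7 = 0.0957.

K_p = 0.0957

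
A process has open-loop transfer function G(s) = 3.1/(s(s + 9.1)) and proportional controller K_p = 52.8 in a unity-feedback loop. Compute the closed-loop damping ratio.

1 + K_p·G(s) = 0 gives s² + 9.1s + 163.7 = 0.
So ω_n² = 163.7 ⇒ ω_n = 12.79 rad/s, and ζ = 9.1/(2ω_n) = 0.356.

ζ = 0.356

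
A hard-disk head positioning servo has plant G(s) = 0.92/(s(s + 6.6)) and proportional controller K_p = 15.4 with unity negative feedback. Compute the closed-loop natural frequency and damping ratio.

1 + K_p·G(s) = 0 gives s² + 6.6s + 14.17 = 0.
So ω_n² = 14.17 ⇒ ω_n = 3.764 rad/s, and ζ = 6.6/(2ω_n) = 0.877.

ω_n = 3.76 rad/s, ζ = 0.877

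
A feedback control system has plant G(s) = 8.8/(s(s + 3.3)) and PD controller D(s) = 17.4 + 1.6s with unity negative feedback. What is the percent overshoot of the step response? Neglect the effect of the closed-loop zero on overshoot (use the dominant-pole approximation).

4.51%

Forward path: (17.4 + 1.6s)·8.8/(s(s+3.3)). The closed-loop characteristic equation is s² + (3.3 + 8.8·1.6)s + 8.8·17.4 = 0.
That is s² + 17.38s + 153.1 = 0, so ω_n = 12.37 rad/s and ζ = 17.38/(2·12.37) = 0.7023.
%OS = 100·exp(−πζ/√(1−ζ²)) = 4.51%.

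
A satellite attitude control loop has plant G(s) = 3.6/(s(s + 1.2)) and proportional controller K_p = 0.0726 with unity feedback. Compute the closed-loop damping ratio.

ζ = 1.17

The closed-loop denominator is s(s+1.2) + 0.0726·3.6 = s² + 1.2s + 0.2614.
So ω_n² = 0.2614 ⇒ ω_n = 0.5112 rad/s, and ζ = 1.2/(2ω_n) = 1.17.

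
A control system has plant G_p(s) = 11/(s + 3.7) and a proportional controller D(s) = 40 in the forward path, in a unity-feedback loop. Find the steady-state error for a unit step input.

The loop is type 0. Static position error constant K_pos = D(0)·G_p(0) = 40·2.973 = 118.9.
Steady-state error to a unit step: e_ss = 1/(1+K_pos) = 1/119.9 = 0.00834.

0.00834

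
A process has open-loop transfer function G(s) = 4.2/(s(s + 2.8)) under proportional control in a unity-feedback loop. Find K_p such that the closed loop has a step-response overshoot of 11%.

From %OS = 100·exp(−πζ/√(1−ζ²)) = 11%, ζ = −ln(0.11)/√(π²+ln²(0.11)) = 0.5749.
Characteristic equation s² + 2.8s + 4.2K_p = 0 gives ζ = 2.8/(2√(4.2K_p)).
Setting ζ = 0.5749: √(4.2K_p) = 2.8/(2·0.5749) = 2.435, so K_p = 5.93/4.2 = 1.41.

K_p = 1.41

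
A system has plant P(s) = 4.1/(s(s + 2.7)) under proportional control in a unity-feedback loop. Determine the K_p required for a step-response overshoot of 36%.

From %OS = 100·exp(−πζ/√(1−ζ²)) = 36%, ζ = −ln(0.36)/√(π²+ln²(0.36)) = 0.3093.
Characteristic equation s² + 2.7s + 4.1K_p = 0 gives ζ = 2.7/(2√(4.1K_p)).
Setting ζ = 0.3093: √(4.1K_p) = 2.7/(2·0.3093) = 4.365, so K_p = 19.06/4.1 = 4.65.

K_p = 4.65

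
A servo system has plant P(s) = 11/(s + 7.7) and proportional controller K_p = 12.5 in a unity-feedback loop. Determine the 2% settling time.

Closed-loop transfer function: T(s) = K_p·P(s)/(1 + K_p·P(s)) = 137.5/(s + 7.7 + 137.5) = 137.5/(s + 145.2).
Time constant τ = 1/145.2 = 0.006887 s, so the 2% settling time is about 4τ = 0.0275 s.

T_s ≈ 0.0275 s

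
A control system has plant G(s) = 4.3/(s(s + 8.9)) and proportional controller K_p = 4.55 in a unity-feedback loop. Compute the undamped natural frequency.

With unity feedback the closed-loop characteristic equation is s² + 8.9s + 4.55·4.3 = s² + 8.9s + 19.56 = 0.
So ω_n² = 19.56 ⇒ ω_n = 4.423 rad/s, and ζ = 8.9/(2ω_n) = 1.01.

ω_n = 4.42 rad/s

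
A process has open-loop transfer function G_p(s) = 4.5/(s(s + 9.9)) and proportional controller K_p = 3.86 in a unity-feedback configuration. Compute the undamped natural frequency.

With unity feedback the closed-loop characteristic equation is s² + 9.9s + 3.86·4.5 = s² + 9.9s + 17.37 = 0.
Matching s² + 2ζω_n s + ω_n²: ω_n = √17.37 = 4.168 rad/s and 2ζω_n = 9.9, so ζ = 9.9/(2·4.168) = 1.19.

ω_n = 4.17 rad/s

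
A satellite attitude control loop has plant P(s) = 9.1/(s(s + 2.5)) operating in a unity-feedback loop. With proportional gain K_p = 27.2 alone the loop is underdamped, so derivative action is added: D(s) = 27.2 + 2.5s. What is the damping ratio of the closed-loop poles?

Forward path: (27.2 + 2.5s)·9.1/(s(s+2.5)). The closed-loop characteristic equation is s² + (2.5 + 9.1·2.5)s + 9.1·27.2 = 0.
That is s² + 25.25s + 247.5 = 0, so ω_n = 15.73 rad/s and ζ = 25.25/(2·15.73) = 0.8025.

ζ = 0.802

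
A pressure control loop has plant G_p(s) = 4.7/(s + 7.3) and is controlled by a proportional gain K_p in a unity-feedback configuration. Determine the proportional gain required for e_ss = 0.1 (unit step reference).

K_p = 14

The loop is type 0, so e_ss(step) = 1/(1 + K_pos) with K_pos = K_p·G_p(0).
G_p(0) = 0.6438. Require 1/(1 + K_p·0.6438) = 0.1, so 1 + 0.6438·K_p = 10.
K_p = (10 − 1)/0.6438 = 14.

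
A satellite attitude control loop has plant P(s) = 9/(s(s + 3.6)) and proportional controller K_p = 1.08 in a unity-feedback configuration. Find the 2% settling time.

T_s ≈ 2.22 s

The closed-loop denominator s² + 3.6s + 9.72 gives ω_n = √9.72 = 3.118 and ζ = 3.6/(2ω_n) = 0.5774.
2% settling time T_s ≈ 4/(ζω_n) = 4/1.8 = 2.22 s.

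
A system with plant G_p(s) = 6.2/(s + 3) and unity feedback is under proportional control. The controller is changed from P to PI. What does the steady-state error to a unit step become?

0

Adding integral action puts a pole at s = 0 in the forward path, raising the system type to 1; a type-1 loop has zero steady-state error to a step.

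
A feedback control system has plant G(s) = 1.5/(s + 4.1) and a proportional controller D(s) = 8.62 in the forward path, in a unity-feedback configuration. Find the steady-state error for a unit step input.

0.241

The loop is type 0. Static position error constant K_pos = D(0)·G(0) = 8.62·0.3659 = 3.154.
Steady-state error to a unit step: e_ss = 1/(1+K_pos) = 1/4.154 = 0.241.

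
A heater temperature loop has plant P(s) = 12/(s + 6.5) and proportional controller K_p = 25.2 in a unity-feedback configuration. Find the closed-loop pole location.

Closed-loop transfer function: T(s) = K_p·P(s)/(1 + K_p·P(s)) = 302.4/(s + 6.5 + 302.4) = 302.4/(s + 308.9).
The closed-loop pole is at s = −308.9.

s = -308.9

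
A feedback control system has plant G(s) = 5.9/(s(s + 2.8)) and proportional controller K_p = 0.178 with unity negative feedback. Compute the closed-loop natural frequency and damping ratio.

ω_n = 1.02 rad/s, ζ = 1.37

With unity feedback the closed-loop characteristic equation is s² + 2.8s + 0.178·5.9 = s² + 2.8s + 1.05 = 0.
So ω_n² = 1.05 ⇒ ω_n = 1.025 rad/s, and ζ = 2.8/(2ω_n) = 1.37.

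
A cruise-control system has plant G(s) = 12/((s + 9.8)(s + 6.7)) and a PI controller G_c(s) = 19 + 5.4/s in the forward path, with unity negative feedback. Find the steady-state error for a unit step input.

The open loop G_c(s)G(s) has a pole at the origin (type 1), so the static position error constant is infinite and e_ss = 1/(1+∞) = 0.

0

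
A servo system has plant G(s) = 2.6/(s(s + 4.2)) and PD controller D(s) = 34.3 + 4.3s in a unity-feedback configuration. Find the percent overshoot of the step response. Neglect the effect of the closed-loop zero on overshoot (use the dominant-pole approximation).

Forward path: (34.3 + 4.3s)·2.6/(s(s+4.2)). The closed-loop characteristic equation is s² + (4.2 + 2.6·4.3)s + 2.6·34.3 = 0.
That is s² + 15.38s + 89.18 = 0, so ω_n = 9.444 rad/s and ζ = 15.38/(2·9.444) = 0.8143.
%OS = 100·exp(−πζ/√(1−ζ²)) = 1.22%.

1.22%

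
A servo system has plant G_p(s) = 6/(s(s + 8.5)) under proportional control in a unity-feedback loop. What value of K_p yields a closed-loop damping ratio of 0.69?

Closed-loop characteristic equation: s² + 8.5s + K_p·6 = 0.
So ω_n = √(6K_p) and 2ζω_n = 8.5, giving ζ = 8.5/(2√(6K_p)).
Setting ζ = 0.69: √(6K_p) = 8.5/(2·0.69) = 6.159, so K_p = 37.94/6 = 6.32.

K_p = 6.32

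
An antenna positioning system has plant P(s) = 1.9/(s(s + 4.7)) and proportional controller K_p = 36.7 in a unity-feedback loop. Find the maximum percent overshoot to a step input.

39.8%

From 1 + K_pP(s) = 0: s² + 4.7s + 69.73 = 0 ⇒ ω_n = 8.35, ζ = 0.2814.
%OS = 100·exp(−πζ/√(1−ζ²)) = 100·exp(−π·0.2814/√0.9208) = 39.8%.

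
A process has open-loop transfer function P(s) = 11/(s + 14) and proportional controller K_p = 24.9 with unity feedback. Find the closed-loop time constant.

τ = 0.00347 s

Closed-loop transfer function: T(s) = K_p·P(s)/(1 + K_p·P(s)) = 273.9/(s + 14 + 273.9) = 273.9/(s + 287.9).
Time constant τ = 1/287.9 = 0.00347 s.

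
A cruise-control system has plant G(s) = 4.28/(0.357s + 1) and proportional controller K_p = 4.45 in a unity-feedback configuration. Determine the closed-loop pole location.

s = -56.15

Closed loop: T(s) = K_p·G/(1+K_p·G) = 19.05/(0.357s + 1 + 19.05), with pole at s = −(1 + 19.05)/0.357 = −56.15.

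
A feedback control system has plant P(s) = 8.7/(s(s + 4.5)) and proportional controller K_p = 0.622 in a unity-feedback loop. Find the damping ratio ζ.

1 + K_p·P(s) = 0 gives s² + 4.5s + 5.411 = 0.
So ω_n² = 5.411 ⇒ ω_n = 2.326 rad/s, and ζ = 4.5/(2ω_n) = 0.967.

ζ = 0.967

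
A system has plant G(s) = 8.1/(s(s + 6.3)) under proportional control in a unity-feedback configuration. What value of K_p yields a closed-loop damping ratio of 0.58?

K_p = 3.64

Closed-loop characteristic equation: s² + 6.3s + K_p·8.1 = 0.
So ω_n = √(8.1K_p) and 2ζω_n = 6.3, giving ζ = 6.3/(2√(8.1K_p)).
Setting ζ = 0.58: √(8.1K_p) = 6.3/(2·0.58) = 5.431, so K_p = 29.5/8.1 = 3.64.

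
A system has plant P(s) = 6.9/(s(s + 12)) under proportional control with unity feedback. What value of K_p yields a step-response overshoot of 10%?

K_p = 14.9

From %OS = 100·exp(−πζ/√(1−ζ²)) = 10%, ζ = −ln(0.1)/√(π²+ln²(0.1)) = 0.5912.
Characteristic equation s² + 12s + 6.9K_p = 0 gives ζ = 12/(2√(6.9K_p)).
Setting ζ = 0.5912: √(6.9K_p) = 12/(2·0.5912) = 10.15, so K_p = 103/6.9 = 14.9.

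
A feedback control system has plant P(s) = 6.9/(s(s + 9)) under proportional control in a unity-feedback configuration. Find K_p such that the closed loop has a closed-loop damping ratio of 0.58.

K_p = 8.72

Closed-loop characteristic equation: s² + 9s + K_p·6.9 = 0.
So ω_n = √(6.9K_p) and 2ζω_n = 9, giving ζ = 9/(2√(6.9K_p)).
Setting ζ = 0.58: √(6.9K_p) = 9/(2·0.58) = 7.759, so K_p = 60.2/6.9 = 8.72.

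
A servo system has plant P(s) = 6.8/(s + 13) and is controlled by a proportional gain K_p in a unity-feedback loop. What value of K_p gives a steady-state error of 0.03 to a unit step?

K_p = 61.8

For a type-0 loop with proportional control, e_ss = 1/(1 + K_p·P(0)).
P(0) = 0.5231. Require 1/(1 + K_p·0.5231) = 0.03, so 1 + 0.5231·K_p = 33.33.
K_p = (33.33 − 1)/0.5231 = 61.8.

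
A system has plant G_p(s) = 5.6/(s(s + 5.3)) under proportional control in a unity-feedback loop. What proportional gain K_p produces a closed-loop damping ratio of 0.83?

K_p = 1.82

Closed-loop characteristic equation: s² + 5.3s + K_p·5.6 = 0.
So ω_n = √(5.6K_p) and 2ζω_n = 5.3, giving ζ = 5.3/(2√(5.6K_p)).
Setting ζ = 0.83: √(5.6K_p) = 5.3/(2·0.83) = 3.193, so K_p = 10.19/5.6 = 1.82.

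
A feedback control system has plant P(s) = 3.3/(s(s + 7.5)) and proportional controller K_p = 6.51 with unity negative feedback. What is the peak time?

T_p = 1.15 s

The closed-loop denominator s² + 7.5s + 21.48 gives ω_n = √21.48 = 4.635 and ζ = 7.5/(2ω_n) = 0.8091.
Damped frequency ω_d = ω_n√(1−ζ²) = 2.724 rad/s, so peak time T_p = π/ω_d = 1.15 s.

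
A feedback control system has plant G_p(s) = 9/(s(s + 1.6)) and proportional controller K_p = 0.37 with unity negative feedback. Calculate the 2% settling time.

From 1 + K_pG_p(s) = 0: s² + 1.6s + 3.33 = 0 ⇒ ω_n = 1.825, ζ = 0.4384.
2% settling time T_s ≈ 4/(ζω_n) = 4/0.8 = 5 s.

T_s ≈ 5 s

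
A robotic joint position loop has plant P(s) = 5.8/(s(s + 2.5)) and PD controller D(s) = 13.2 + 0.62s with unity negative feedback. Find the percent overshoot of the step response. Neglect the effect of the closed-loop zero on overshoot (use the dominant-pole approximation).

Forward path: (13.2 + 0.62s)·5.8/(s(s+2.5)). The closed-loop characteristic equation is s² + (2.5 + 5.8·0.62)s + 5.8·13.2 = 0.
That is s² + 6.096s + 76.56 = 0, so ω_n = 8.75 rad/s and ζ = 6.096/(2·8.75) = 0.3483.
%OS = 100·exp(−πζ/√(1−ζ²)) = 31.1%.

31.1%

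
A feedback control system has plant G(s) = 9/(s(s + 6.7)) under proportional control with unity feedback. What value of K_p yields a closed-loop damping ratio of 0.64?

K_p = 3.04

Closed-loop characteristic equation: s² + 6.7s + K_p·9 = 0.
So ω_n = √(9K_p) and 2ζω_n = 6.7, giving ζ = 6.7/(2√(9K_p)).
Setting ζ = 0.64: √(9K_p) = 6.7/(2·0.64) = 5.234, so K_p = 27.4/9 = 3.04.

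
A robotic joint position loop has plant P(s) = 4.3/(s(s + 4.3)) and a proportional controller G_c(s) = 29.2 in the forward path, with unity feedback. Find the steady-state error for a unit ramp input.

0.0342

The loop has one pole at the origin (type 1). Velocity error constant K_v = lim_{s→0} s·G_c(s)P(s) = 29.2·4.3/4.3 = 29.2.
Steady-state error to a unit ramp: e_ss = 1/K_v = 0.0342.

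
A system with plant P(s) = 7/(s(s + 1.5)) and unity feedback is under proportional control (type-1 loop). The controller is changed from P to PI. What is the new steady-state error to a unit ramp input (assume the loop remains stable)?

0

The integrator raises the loop to type 2, so K_v → ∞ and e_ss to a ramp is zero.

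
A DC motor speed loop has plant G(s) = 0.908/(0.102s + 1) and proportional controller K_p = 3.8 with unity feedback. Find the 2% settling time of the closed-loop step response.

Closed loop: T(s) = K_p·G/(1+K_p·G) = 3.45/(0.102s + 1 + 3.45), with pole at s = −(1 + 3.45)/0.102 = −43.63.
τ = 1/43.63 = 0.02292 s, so 2% settling time ≈ 4τ = 0.0917 s.

T_s ≈ 0.0917 s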